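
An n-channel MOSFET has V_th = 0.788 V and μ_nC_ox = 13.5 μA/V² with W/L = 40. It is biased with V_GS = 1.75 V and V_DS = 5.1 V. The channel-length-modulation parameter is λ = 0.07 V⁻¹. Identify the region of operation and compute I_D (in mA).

Saturation; I_D = 0.339 mA

k_n = μ_nC_ox · (W/L) = 0.54 mA/V².
V_ov = V_GS − V_th = 1.75 − 0.788 = 0.962 V.
Since V_DS = 5.1 V ≥ V_ov = 0.962 V, the device is in saturation.
I_D = ½ k_n V_ov² (1 + λ V_DS) = 0.5 × 0.54 × 0.962² × (1 + 0.07 × 5.1) = 0.339 mA.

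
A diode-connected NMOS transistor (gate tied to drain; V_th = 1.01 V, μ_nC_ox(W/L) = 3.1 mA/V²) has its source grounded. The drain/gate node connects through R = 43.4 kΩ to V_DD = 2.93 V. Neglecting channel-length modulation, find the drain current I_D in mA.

With gate tied to drain, V_GS = V_DS ≥ V_GS − V_th, so the device is in saturation.
KCL at the drain: ½ k_n (V_GS − V_th)² = (V_DD − V_GS)/R.
Let x = V_GS − 1.01. Then 67.3 x² + x − 1.92 = 0, giving x = 0.162 V (positive root), so V_GS = 1.17 V.
I_D = (V_DD − V_GS)/R = (2.93 − 1.17) / 43.4 = 0.0405 mA.

I_D = 0.0405 mA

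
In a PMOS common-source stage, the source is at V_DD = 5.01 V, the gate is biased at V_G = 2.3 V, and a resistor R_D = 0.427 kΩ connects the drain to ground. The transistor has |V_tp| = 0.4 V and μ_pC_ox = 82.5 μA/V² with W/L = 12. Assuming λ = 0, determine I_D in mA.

V_SG = V_DD − V_G = 5.01 − 2.3 = 2.71 V, so V_ov = 2.71 − 0.4 = 2.31 V.
k_p = μ_pC_ox · (W/L) = 0.99 mA/V².
Assume saturation: I_D = ½ k_p V_ov² = 0.5 × 0.99 × 2.31² = 2.64 mA, giving V_SD = V_DD − I_D R_D = 5.01 − 2.64 × 0.427 = 3.88 V.
V_SD = 3.88 V ≥ V_ov = 2.31 V, confirming saturation.

I_D = 2.64 mA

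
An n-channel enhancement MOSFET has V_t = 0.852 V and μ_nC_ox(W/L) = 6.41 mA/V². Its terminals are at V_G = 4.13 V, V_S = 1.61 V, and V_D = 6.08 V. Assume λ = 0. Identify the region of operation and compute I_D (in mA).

V_GS = V_G − V_S = 4.13 − 1.61 = 2.52 V; V_DS = V_D − V_S = 6.08 − 1.61 = 4.47 V.
V_ov = V_GS − V_t = 2.52 − 0.852 = 1.67 V.
Since V_DS = 4.47 V ≥ V_ov = 1.67 V, the device is in saturation.
I_D = ½ k_n V_ov² = 0.5 × 6.41 × 1.67² = 8.92 mA.

Saturation; I_D = 8.92 mA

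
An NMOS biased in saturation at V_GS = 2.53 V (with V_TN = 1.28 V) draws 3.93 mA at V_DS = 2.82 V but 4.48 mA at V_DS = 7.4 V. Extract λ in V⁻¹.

λ = 0.0334 V⁻¹

With V_GS fixed, I_D ∝ (1 + λ V_DS) in saturation, so I_D2/I_D1 = (1 + λ V_DS2)/(1 + λ V_DS1).
4.48/3.93 = 1.14 = (1 + 7.4 λ)/(1 + 2.82 λ).
Solving: λ (I_D1 V_DS2 − I_D2 V_DS1) = I_D2 − I_D1, so λ = (4.48 − 3.93) / (3.93 × 7.4 − 4.48 × 2.82) = 0.55 / 16.4 = 0.0334 V⁻¹.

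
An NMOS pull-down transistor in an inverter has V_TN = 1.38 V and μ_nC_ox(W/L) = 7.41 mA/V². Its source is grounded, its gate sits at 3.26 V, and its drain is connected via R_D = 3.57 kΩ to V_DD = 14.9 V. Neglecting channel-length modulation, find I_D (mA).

V_GS = V_G = 3.26 V, so V_ov = 3.26 − 1.38 = 1.88 V.
Assume saturation: I_D = ½ k_n V_ov² = 0.5 × 7.41 × 1.88² = 13.1 mA, giving V_DS = V_DD − I_D R_D = 14.9 − 13.1 × 3.57 = -31.8 V.
But -31.8 V < V_ov = 1.88 V, so the device is actually in triode.
In triode I_D = k_n[V_ov V_DS − ½ V_DS²] and I_D = (V_DD − V_DS)/R_D. Equating: 13.2 V_DS² − 50.73 V_DS + 14.9 = 0, giving V_DS = 0.32 V (the root below V_ov).
I_D = (14.9 − 0.32) / 3.57 = 4.08 mA.

I_D = 4.08 mA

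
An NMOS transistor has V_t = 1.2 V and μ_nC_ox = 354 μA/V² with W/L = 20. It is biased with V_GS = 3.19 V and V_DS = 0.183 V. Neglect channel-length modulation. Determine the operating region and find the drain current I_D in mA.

Triode; I_D = 2.46 mA

k_n = μ_nC_ox · (W/L) = 7.08 mA/V².
V_ov = V_GS − V_t = 3.19 − 1.2 = 1.99 V.
Since V_DS = 0.183 V < V_ov = 1.99 V, the device is in the triode region.
I_D = k_n [V_ov · V_DS − ½ V_DS²] = 7.08 × [1.99 × 0.183 − 0.5 × 0.183²] = 2.46 mA.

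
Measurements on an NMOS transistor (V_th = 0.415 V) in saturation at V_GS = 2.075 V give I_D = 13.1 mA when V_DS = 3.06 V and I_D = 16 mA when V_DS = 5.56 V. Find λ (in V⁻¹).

With V_GS fixed, I_D ∝ (1 + λ V_DS) in saturation, so I_D2/I_D1 = (1 + λ V_DS2)/(1 + λ V_DS1).
16/13.1 = 1.221 = (1 + 5.56 λ)/(1 + 3.06 λ).
Solving: λ (I_D1 V_DS2 − I_D2 V_DS1) = I_D2 − I_D1, so λ = (16 − 13.1) / (13.1 × 5.56 − 16 × 3.06) = 2.9 / 23.9 = 0.121 V⁻¹.

λ = 0.121 V⁻¹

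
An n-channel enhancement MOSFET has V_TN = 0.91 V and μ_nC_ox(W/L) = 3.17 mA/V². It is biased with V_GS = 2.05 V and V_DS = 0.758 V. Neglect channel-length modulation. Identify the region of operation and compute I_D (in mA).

V_ov = V_GS − V_TN = 2.05 − 0.91 = 1.14 V.
Since V_DS = 0.758 V < V_ov = 1.14 V, the device is in the triode region.
I_D = k_n [V_ov · V_DS − ½ V_DS²] = 3.17 × [1.14 × 0.758 − 0.5 × 0.758²] = 1.83 mA.

Triode; I_D = 1.83 mA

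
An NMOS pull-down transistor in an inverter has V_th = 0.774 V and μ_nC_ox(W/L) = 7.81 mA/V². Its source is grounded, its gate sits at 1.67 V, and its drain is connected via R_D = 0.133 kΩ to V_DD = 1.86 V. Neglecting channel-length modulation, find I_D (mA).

I_D = 3.13 mA

V_GS = V_G = 1.67 V, so V_ov = 1.67 − 0.774 = 0.896 V.
Assume saturation: I_D = ½ k_n V_ov² = 0.5 × 7.81 × 0.896² = 3.13 mA, giving V_DS = V_DD − I_D R_D = 1.86 − 3.13 × 0.133 = 1.44 V.
V_DS = 1.44 V ≥ V_ov = 0.896 V, confirming saturation.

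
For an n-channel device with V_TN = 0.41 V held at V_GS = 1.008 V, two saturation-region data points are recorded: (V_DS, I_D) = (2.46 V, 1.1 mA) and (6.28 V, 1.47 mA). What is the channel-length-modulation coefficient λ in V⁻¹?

λ = 0.112 V⁻¹

With V_GS fixed, I_D ∝ (1 + λ V_DS) in saturation, so I_D2/I_D1 = (1 + λ V_DS2)/(1 + λ V_DS1).
1.47/1.1 = 1.336 = (1 + 6.28 λ)/(1 + 2.46 λ).
Solving: λ (I_D1 V_DS2 − I_D2 V_DS1) = I_D2 − I_D1, so λ = (1.47 − 1.1) / (1.1 × 6.28 − 1.47 × 2.46) = 0.37 / 3.29 = 0.112 V⁻¹.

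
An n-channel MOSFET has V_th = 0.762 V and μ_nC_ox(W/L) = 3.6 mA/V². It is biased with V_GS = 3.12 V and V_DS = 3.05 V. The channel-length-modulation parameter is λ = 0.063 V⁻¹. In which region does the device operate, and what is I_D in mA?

Saturation; I_D = 11.9 mA

V_ov = V_GS − V_th = 3.12 − 0.762 = 2.36 V.
Since V_DS = 3.05 V ≥ V_ov = 2.36 V, the device is in saturation.
I_D = ½ k_n V_ov² (1 + λ V_DS) = 0.5 × 3.6 × 2.36² × (1 + 0.063 × 3.05) = 11.9 mA.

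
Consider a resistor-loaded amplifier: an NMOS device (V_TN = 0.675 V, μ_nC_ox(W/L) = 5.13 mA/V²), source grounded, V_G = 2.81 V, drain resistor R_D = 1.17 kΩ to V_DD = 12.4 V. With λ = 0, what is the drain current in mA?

V_GS = V_G = 2.81 V, so V_ov = 2.81 − 0.675 = 2.13 V.
Assume saturation: I_D = ½ k_n V_ov² = 0.5 × 5.13 × 2.13² = 11.7 mA, giving V_DS = V_DD − I_D R_D = 12.4 − 11.7 × 1.17 = -1.28 V.
But -1.28 V < V_ov = 2.13 V, so the device is actually in triode.
In triode I_D = k_n[V_ov V_DS − ½ V_DS²] and I_D = (V_DD − V_DS)/R_D. Equating: 3 V_DS² − 13.81 V_DS + 12.4 = 0, giving V_DS = 1.22 V (the root below V_ov).
I_D = (12.4 − 1.22) / 1.17 = 9.55 mA.

I_D = 9.55 mA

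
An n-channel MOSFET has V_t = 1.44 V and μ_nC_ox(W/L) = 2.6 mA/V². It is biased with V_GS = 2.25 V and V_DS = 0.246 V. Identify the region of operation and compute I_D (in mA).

Triode; I_D = 0.439 mA

V_ov = V_GS − V_t = 2.25 − 1.44 = 0.81 V.
Since V_DS = 0.246 V < V_ov = 0.81 V, the device is in the triode region.
I_D = k_n [V_ov · V_DS − ½ V_DS²] = 2.6 × [0.81 × 0.246 − 0.5 × 0.246²] = 0.439 mA.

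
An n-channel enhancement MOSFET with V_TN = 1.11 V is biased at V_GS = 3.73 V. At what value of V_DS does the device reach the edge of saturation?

The boundary between triode and saturation is V_DS = V_GS − V_TN = V_ov.
V_ov = 3.73 − 1.11 = 2.62 V.

V_DS,sat = 2.62 V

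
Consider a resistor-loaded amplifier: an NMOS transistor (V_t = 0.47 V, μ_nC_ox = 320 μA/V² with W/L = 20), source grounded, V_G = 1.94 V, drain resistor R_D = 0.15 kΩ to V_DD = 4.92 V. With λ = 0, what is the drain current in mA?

I_D = 6.91 mA

V_GS = V_G = 1.94 V, so V_ov = 1.94 − 0.47 = 1.47 V.
k_n = μ_nC_ox · (W/L) = 6.4 mA/V².
Assume saturation: I_D = ½ k_n V_ov² = 0.5 × 6.4 × 1.47² = 6.91 mA, giving V_DS = V_DD − I_D R_D = 4.92 − 6.91 × 0.15 = 3.88 V.
V_DS = 3.88 V ≥ V_ov = 1.47 V, confirming saturation.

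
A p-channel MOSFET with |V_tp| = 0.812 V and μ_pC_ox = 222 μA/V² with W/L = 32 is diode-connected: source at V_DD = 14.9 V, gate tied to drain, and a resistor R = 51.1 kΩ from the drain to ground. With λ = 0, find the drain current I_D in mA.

With gate tied to drain, V_SG = V_SD ≥ V_SG − |V_tp|, so the device is in saturation.
k_p = μ_pC_ox · (W/L) = 7.104 mA/V².
KCL at the drain: ½ k_p (V_SG − |V_tp|)² = (V_DD − V_SG)/R.
Let x = V_SG − 0.812. Then 182 x² + x − 14.09 = 0, giving x = 0.276 V (positive root), so V_SG = 1.09 V.
I_D = (V_DD − V_SG)/R = (14.9 − 1.09) / 51.1 = 0.27 mA.

I_D = 0.270 mA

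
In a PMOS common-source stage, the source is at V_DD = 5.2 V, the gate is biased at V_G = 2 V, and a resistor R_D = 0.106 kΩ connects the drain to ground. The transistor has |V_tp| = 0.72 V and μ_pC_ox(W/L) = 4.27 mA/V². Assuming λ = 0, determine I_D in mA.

V_SG = V_DD − V_G = 5.2 − 2 = 3.2 V, so V_ov = 3.2 − 0.72 = 2.48 V.
Assume saturation: I_D = ½ k_p V_ov² = 0.5 × 4.27 × 2.48² = 13.1 mA, giving V_SD = V_DD − I_D R_D = 5.2 − 13.1 × 0.106 = 3.81 V.
V_SD = 3.81 V ≥ V_ov = 2.48 V, confirming saturation.

I_D = 13.1 mA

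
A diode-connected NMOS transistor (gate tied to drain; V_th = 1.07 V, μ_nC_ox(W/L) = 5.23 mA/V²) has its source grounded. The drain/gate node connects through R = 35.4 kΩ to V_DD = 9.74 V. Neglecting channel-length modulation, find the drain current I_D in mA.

I_D = 0.236 mA

With gate tied to drain, V_GS = V_DS ≥ V_GS − V_th, so the device is in saturation.
KCL at the drain: ½ k_n (V_GS − V_th)² = (V_DD − V_GS)/R.
Let x = V_GS − 1.07. Then 92.6 x² + x − 8.67 = 0, giving x = 0.301 V (positive root), so V_GS = 1.37 V.
I_D = (V_DD − V_GS)/R = (9.74 − 1.37) / 35.4 = 0.236 mA.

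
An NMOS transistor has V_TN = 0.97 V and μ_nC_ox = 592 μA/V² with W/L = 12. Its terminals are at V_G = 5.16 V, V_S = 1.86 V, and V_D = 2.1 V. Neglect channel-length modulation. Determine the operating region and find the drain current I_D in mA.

V_GS = V_G − V_S = 5.16 − 1.86 = 3.3 V; V_DS = V_D − V_S = 2.1 − 1.86 = 0.24 V.
k_n = μ_nC_ox · (W/L) = 7.104 mA/V².
V_ov = V_GS − V_TN = 3.3 − 0.97 = 2.33 V.
Since V_DS = 0.24 V < V_ov = 2.33 V, the device is in the triode region.
I_D = k_n [V_ov · V_DS − ½ V_DS²] = 7.104 × [2.33 × 0.24 − 0.5 × 0.24²] = 3.77 mA.

Triode; I_D = 3.77 mA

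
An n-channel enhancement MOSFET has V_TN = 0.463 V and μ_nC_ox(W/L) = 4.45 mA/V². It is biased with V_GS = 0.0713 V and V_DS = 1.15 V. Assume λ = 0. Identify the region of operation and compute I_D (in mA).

V_GS = 0.0713 V < V_TN = 0.463 V, so the transistor is in cutoff.

Cutoff; I_D = 0 mA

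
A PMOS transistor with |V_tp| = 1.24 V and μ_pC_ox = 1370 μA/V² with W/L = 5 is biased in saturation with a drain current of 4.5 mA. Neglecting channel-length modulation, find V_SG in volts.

k_p = μ_pC_ox · (W/L) = 6.85 mA/V².
In saturation I_D = ½ k_p (V_SG − |V_tp|)², so V_SG − |V_tp| = √(2 I_D / k_p) = √(2 × 4.5 / 6.85) = 1.15 V.
V_SG = 1.24 + 1.15 = 2.39 V.

V_SG = 2.39 V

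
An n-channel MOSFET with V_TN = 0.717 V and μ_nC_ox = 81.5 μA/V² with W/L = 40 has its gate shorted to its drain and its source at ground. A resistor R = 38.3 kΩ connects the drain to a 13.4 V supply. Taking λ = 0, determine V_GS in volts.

With gate tied to drain, V_GS = V_DS ≥ V_GS − V_TN, so the device is in saturation.
k_n = μ_nC_ox · (W/L) = 3.26 mA/V².
KCL at the drain: ½ k_n (V_GS − V_TN)² = (V_DD − V_GS)/R.
Let x = V_GS − 0.717. Then 62.4 x² + x − 12.68 = 0, giving x = 0.443 V (positive root), so V_GS = 1.16 V.
I_D = (V_DD − V_GS)/R = (13.4 − 1.16) / 38.3 = 0.32 mA.

V_GS = 1.16 V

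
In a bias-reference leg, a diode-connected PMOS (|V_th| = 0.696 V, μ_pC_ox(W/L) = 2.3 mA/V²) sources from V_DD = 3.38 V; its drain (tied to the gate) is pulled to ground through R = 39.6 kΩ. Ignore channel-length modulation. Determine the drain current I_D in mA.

With gate tied to drain, V_SG = V_SD ≥ V_SG − |V_th|, so the device is in saturation.
KCL at the drain: ½ k_p (V_SG − |V_th|)² = (V_DD − V_SG)/R.
Let x = V_SG − 0.696. Then 45.5 x² + x − 2.684 = 0, giving x = 0.232 V (positive root), so V_SG = 0.928 V.
I_D = (V_DD − V_SG)/R = (3.38 − 0.928) / 39.6 = 0.0619 mA.

I_D = 0.0619 mA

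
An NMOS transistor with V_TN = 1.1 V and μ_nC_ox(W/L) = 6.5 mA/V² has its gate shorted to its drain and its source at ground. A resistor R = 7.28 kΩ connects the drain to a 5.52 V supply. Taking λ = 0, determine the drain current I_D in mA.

With gate tied to drain, V_GS = V_DS ≥ V_GS − V_TN, so the device is in saturation.
KCL at the drain: ½ k_n (V_GS − V_TN)² = (V_DD − V_GS)/R.
Let x = V_GS − 1.1. Then 23.7 x² + x − 4.42 = 0, giving x = 0.412 V (positive root), so V_GS = 1.51 V.
I_D = (V_DD − V_GS)/R = (5.52 − 1.51) / 7.28 = 0.551 mA.

I_D = 0.551 mA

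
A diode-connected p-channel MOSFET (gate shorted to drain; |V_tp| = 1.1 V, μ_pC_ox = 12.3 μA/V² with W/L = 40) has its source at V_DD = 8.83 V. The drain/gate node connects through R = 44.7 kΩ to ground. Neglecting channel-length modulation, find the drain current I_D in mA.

With gate tied to drain, V_SG = V_SD ≥ V_SG − |V_tp|, so the device is in saturation.
k_p = μ_pC_ox · (W/L) = 0.492 mA/V².
KCL at the drain: ½ k_p (V_SG − |V_tp|)² = (V_DD − V_SG)/R.
Let x = V_SG − 1.1. Then 11 x² + x − 7.73 = 0, giving x = 0.794 V (positive root), so V_SG = 1.89 V.
I_D = (V_DD − V_SG)/R = (8.83 − 1.89) / 44.7 = 0.155 mA.

I_D = 0.155 mA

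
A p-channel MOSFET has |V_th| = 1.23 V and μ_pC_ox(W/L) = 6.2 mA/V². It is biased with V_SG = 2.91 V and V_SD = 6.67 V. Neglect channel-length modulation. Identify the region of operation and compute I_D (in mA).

V_ov = V_SG − |V_th| = 2.91 − 1.23 = 1.68 V.
Since V_SD = 6.67 V ≥ V_ov = 1.68 V, the device is in saturation.
I_D = ½ k_p V_ov² = 0.5 × 6.2 × 1.68² = 8.75 mA.

Saturation; I_D = 8.75 mA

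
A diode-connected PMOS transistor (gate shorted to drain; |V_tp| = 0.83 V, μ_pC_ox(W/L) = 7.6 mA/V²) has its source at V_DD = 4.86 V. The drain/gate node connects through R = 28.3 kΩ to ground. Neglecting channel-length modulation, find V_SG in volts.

With gate tied to drain, V_SG = V_SD ≥ V_SG − |V_tp|, so the device is in saturation.
KCL at the drain: ½ k_p (V_SG − |V_tp|)² = (V_DD − V_SG)/R.
Let x = V_SG − 0.83. Then 108 x² + x − 4.03 = 0, giving x = 0.189 V (positive root), so V_SG = 1.02 V.
I_D = (V_DD − V_SG)/R = (4.86 − 1.02) / 28.3 = 0.136 mA.

V_SG = 1.02 V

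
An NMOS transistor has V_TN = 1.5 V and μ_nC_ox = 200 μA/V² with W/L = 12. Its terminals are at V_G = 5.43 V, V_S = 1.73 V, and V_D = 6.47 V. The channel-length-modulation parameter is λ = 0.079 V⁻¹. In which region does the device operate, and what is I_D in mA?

Saturation; I_D = 7.98 mA

V_GS = V_G − V_S = 5.43 − 1.73 = 3.7 V; V_DS = V_D − V_S = 6.47 − 1.73 = 4.74 V.
k_n = μ_nC_ox · (W/L) = 2.4 mA/V².
V_ov = V_GS − V_TN = 3.7 − 1.5 = 2.2 V.
Since V_DS = 4.74 V ≥ V_ov = 2.2 V, the device is in saturation.
I_D = ½ k_n V_ov² (1 + λ V_DS) = 0.5 × 2.4 × 2.2² × (1 + 0.079 × 4.74) = 7.98 mA.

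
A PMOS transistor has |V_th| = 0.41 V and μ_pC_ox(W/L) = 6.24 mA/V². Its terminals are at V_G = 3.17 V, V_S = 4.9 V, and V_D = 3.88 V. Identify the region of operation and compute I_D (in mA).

V_SG = V_S − V_G = 4.9 − 3.17 = 1.73 V; V_SD = V_S − V_D = 4.9 − 3.88 = 1.02 V.
V_ov = V_SG − |V_th| = 1.73 − 0.41 = 1.32 V.
Since V_SD = 1.02 V < V_ov = 1.32 V, the device is in the triode region.
I_D = k_p [V_ov · V_SD − ½ V_SD²] = 6.24 × [1.32 × 1.02 − 0.5 × 1.02²] = 5.16 mA.

Triode; I_D = 5.16 mA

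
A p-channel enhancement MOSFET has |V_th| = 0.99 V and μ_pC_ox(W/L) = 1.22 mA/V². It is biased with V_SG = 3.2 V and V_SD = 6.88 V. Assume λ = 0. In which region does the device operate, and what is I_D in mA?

Saturation; I_D = 2.98 mA

V_ov = V_SG − |V_th| = 3.2 − 0.99 = 2.21 V.
Since V_SD = 6.88 V ≥ V_ov = 2.21 V, the device is in saturation.
I_D = ½ k_p V_ov² = 0.5 × 1.22 × 2.21² = 2.98 mA.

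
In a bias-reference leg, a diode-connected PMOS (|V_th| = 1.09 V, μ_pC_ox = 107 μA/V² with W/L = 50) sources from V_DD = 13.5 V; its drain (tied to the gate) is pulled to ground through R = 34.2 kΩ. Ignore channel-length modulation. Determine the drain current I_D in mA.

I_D = 0.352 mA

With gate tied to drain, V_SG = V_SD ≥ V_SG − |V_th|, so the device is in saturation.
k_p = μ_pC_ox · (W/L) = 5.35 mA/V².
KCL at the drain: ½ k_p (V_SG − |V_th|)² = (V_DD − V_SG)/R.
Let x = V_SG − 1.09. Then 91.5 x² + x − 12.41 = 0, giving x = 0.363 V (positive root), so V_SG = 1.45 V.
I_D = (V_DD − V_SG)/R = (13.5 − 1.45) / 34.2 = 0.352 mA.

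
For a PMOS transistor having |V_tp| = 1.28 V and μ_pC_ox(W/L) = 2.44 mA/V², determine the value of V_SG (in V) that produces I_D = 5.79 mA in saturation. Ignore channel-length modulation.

In saturation I_D = ½ k_p (V_SG − |V_tp|)², so V_SG − |V_tp| = √(2 I_D / k_p) = √(2 × 5.79 / 2.44) = 2.18 V.
V_SG = 1.28 + 2.18 = 3.46 V.

V_SG = 3.46 V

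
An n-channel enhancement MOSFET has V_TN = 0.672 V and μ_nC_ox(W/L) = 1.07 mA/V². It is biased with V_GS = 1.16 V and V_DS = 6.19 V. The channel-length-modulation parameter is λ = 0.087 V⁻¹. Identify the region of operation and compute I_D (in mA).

Saturation; I_D = 0.196 mA

V_ov = V_GS − V_TN = 1.16 − 0.672 = 0.488 V.
Since V_DS = 6.19 V ≥ V_ov = 0.488 V, the device is in saturation.
I_D = ½ k_n V_ov² (1 + λ V_DS) = 0.5 × 1.07 × 0.488² × (1 + 0.087 × 6.19) = 0.196 mA.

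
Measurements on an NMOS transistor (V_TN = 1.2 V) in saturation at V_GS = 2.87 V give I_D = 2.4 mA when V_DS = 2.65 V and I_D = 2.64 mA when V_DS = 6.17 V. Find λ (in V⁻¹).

λ = 0.0307 V⁻¹

With V_GS fixed, I_D ∝ (1 + λ V_DS) in saturation, so I_D2/I_D1 = (1 + λ V_DS2)/(1 + λ V_DS1).
2.64/2.4 = 1.1 = (1 + 6.17 λ)/(1 + 2.65 λ).
Solving: λ (I_D1 V_DS2 − I_D2 V_DS1) = I_D2 − I_D1, so λ = (2.64 − 2.4) / (2.4 × 6.17 − 2.64 × 2.65) = 0.24 / 7.81 = 0.0307 V⁻¹.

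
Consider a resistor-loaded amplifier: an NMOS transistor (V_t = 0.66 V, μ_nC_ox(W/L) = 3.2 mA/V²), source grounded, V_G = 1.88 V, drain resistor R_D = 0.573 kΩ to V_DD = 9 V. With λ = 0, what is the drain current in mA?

I_D = 2.38 mA

V_GS = V_G = 1.88 V, so V_ov = 1.88 − 0.66 = 1.22 V.
Assume saturation: I_D = ½ k_n V_ov² = 0.5 × 3.2 × 1.22² = 2.38 mA, giving V_DS = V_DD − I_D R_D = 9 − 2.38 × 0.573 = 7.64 V.
V_DS = 7.64 V ≥ V_ov = 1.22 V, confirming saturation.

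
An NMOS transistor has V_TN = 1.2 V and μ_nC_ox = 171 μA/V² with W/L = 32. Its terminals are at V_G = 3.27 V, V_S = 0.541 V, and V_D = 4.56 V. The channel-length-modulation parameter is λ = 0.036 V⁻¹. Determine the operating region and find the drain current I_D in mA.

Saturation; I_D = 7.32 mA

V_GS = V_G − V_S = 3.27 − 0.541 = 2.73 V; V_DS = V_D − V_S = 4.56 − 0.541 = 4.02 V.
k_n = μ_nC_ox · (W/L) = 5.472 mA/V².
V_ov = V_GS − V_TN = 2.73 − 1.2 = 1.53 V.
Since V_DS = 4.02 V ≥ V_ov = 1.53 V, the device is in saturation.
I_D = ½ k_n V_ov² (1 + λ V_DS) = 0.5 × 5.472 × 1.53² × (1 + 0.036 × 4.02) = 7.32 mA.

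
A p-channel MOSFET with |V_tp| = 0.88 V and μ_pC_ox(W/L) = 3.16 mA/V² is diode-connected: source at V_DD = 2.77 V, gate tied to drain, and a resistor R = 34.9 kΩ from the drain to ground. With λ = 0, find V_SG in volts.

With gate tied to drain, V_SG = V_SD ≥ V_SG − |V_tp|, so the device is in saturation.
KCL at the drain: ½ k_p (V_SG − |V_tp|)² = (V_DD − V_SG)/R.
Let x = V_SG − 0.88. Then 55.1 x² + x − 1.89 = 0, giving x = 0.176 V (positive root), so V_SG = 1.06 V.
I_D = (V_DD − V_SG)/R = (2.77 − 1.06) / 34.9 = 0.0491 mA.

V_SG = 1.06 V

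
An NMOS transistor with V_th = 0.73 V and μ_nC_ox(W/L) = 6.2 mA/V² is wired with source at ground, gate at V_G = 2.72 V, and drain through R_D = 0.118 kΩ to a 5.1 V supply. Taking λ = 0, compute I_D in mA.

V_GS = V_G = 2.72 V, so V_ov = 2.72 − 0.73 = 1.99 V.
Assume saturation: I_D = ½ k_n V_ov² = 0.5 × 6.2 × 1.99² = 12.3 mA, giving V_DS = V_DD − I_D R_D = 5.1 − 12.3 × 0.118 = 3.65 V.
V_DS = 3.65 V ≥ V_ov = 1.99 V, confirming saturation.

I_D = 12.3 mA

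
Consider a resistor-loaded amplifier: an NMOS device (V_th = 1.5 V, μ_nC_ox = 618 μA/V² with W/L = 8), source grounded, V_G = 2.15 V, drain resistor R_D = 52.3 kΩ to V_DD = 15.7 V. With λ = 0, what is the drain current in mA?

V_GS = V_G = 2.15 V, so V_ov = 2.15 − 1.5 = 0.65 V.
k_n = μ_nC_ox · (W/L) = 4.944 mA/V².
Assume saturation: I_D = ½ k_n V_ov² = 0.5 × 4.944 × 0.65² = 1.04 mA, giving V_DS = V_DD − I_D R_D = 15.7 − 1.04 × 52.3 = -38.9 V.
But -38.9 V < V_ov = 0.65 V, so the device is actually in triode.
In triode I_D = k_n[V_ov V_DS − ½ V_DS²] and I_D = (V_DD − V_DS)/R_D. Equating: 129 V_DS² − 169.1 V_DS + 15.7 = 0, giving V_DS = 0.101 V (the root below V_ov).
I_D = (15.7 − 0.101) / 52.3 = 0.298 mA.

I_D = 0.298 mA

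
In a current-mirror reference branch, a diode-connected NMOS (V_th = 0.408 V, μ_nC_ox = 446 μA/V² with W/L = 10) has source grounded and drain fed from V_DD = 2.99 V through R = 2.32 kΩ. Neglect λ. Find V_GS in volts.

V_GS = 1.02 V

With gate tied to drain, V_GS = V_DS ≥ V_GS − V_th, so the device is in saturation.
k_n = μ_nC_ox · (W/L) = 4.46 mA/V².
KCL at the drain: ½ k_n (V_GS − V_th)² = (V_DD − V_GS)/R.
Let x = V_GS − 0.408. Then 5.17 x² + x − 2.582 = 0, giving x = 0.616 V (positive root), so V_GS = 1.02 V.
I_D = (V_DD − V_GS)/R = (2.99 − 1.02) / 2.32 = 0.847 mA.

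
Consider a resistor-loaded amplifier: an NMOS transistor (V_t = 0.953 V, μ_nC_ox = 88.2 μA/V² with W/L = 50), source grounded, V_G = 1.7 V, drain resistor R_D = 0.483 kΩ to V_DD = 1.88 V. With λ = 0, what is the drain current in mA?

I_D = 1.23 mA

V_GS = V_G = 1.7 V, so V_ov = 1.7 − 0.953 = 0.747 V.
k_n = μ_nC_ox · (W/L) = 4.41 mA/V².
Assume saturation: I_D = ½ k_n V_ov² = 0.5 × 4.41 × 0.747² = 1.23 mA, giving V_DS = V_DD − I_D R_D = 1.88 − 1.23 × 0.483 = 1.29 V.
V_DS = 1.29 V ≥ V_ov = 0.747 V, confirming saturation.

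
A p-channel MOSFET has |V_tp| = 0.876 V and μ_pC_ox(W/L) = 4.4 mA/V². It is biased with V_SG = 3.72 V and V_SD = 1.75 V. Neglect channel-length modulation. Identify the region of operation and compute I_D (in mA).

Triode; I_D = 15.2 mA

V_ov = V_SG − |V_tp| = 3.72 − 0.876 = 2.84 V.
Since V_SD = 1.75 V < V_ov = 2.84 V, the device is in the triode region.
I_D = k_p [V_ov · V_SD − ½ V_SD²] = 4.4 × [2.84 × 1.75 − 0.5 × 1.75²] = 15.2 mA.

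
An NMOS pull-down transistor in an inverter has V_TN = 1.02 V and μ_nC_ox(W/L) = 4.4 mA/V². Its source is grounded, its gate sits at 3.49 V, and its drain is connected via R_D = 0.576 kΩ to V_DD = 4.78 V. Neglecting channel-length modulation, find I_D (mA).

V_GS = V_G = 3.49 V, so V_ov = 3.49 − 1.02 = 2.47 V.
Assume saturation: I_D = ½ k_n V_ov² = 0.5 × 4.4 × 2.47² = 13.4 mA, giving V_DS = V_DD − I_D R_D = 4.78 − 13.4 × 0.576 = -2.95 V.
But -2.95 V < V_ov = 2.47 V, so the device is actually in triode.
In triode I_D = k_n[V_ov V_DS − ½ V_DS²] and I_D = (V_DD − V_DS)/R_D. Equating: 1.27 V_DS² − 7.26 V_DS + 4.78 = 0, giving V_DS = 0.759 V (the root below V_ov).
I_D = (4.78 − 0.759) / 0.576 = 6.98 mA.

I_D = 6.98 mA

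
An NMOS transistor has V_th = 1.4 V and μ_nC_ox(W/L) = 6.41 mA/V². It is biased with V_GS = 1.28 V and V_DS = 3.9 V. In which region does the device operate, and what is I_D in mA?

V_GS = 1.28 V < V_th = 1.4 V, so the transistor is in cutoff.

Cutoff; I_D = 0 mA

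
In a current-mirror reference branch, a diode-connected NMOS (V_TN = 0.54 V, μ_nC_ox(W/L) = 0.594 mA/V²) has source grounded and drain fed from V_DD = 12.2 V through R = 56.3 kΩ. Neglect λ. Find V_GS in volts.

V_GS = 1.35 V

With gate tied to drain, V_GS = V_DS ≥ V_GS − V_TN, so the device is in saturation.
KCL at the drain: ½ k_n (V_GS − V_TN)² = (V_DD − V_GS)/R.
Let x = V_GS − 0.54. Then 16.7 x² + x − 11.66 = 0, giving x = 0.806 V (positive root), so V_GS = 1.35 V.
I_D = (V_DD − V_GS)/R = (12.2 − 1.35) / 56.3 = 0.193 mA.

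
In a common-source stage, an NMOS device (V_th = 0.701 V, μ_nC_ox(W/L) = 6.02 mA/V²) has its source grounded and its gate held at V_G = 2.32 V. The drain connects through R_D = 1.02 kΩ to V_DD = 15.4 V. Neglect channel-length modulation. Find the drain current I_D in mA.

I_D = 7.89 mA

V_GS = V_G = 2.32 V, so V_ov = 2.32 − 0.701 = 1.62 V.
Assume saturation: I_D = ½ k_n V_ov² = 0.5 × 6.02 × 1.62² = 7.89 mA, giving V_DS = V_DD − I_D R_D = 15.4 − 7.89 × 1.02 = 7.35 V.
V_DS = 7.35 V ≥ V_ov = 1.62 V, confirming saturation.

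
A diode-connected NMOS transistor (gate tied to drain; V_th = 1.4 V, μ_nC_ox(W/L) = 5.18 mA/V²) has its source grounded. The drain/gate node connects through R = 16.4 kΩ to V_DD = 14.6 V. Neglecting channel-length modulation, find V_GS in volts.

With gate tied to drain, V_GS = V_DS ≥ V_GS − V_th, so the device is in saturation.
KCL at the drain: ½ k_n (V_GS − V_th)² = (V_DD − V_GS)/R.
Let x = V_GS − 1.4. Then 42.5 x² + x − 13.2 = 0, giving x = 0.546 V (positive root), so V_GS = 1.95 V.
I_D = (V_DD − V_GS)/R = (14.6 − 1.95) / 16.4 = 0.772 mA.

V_GS = 1.95 V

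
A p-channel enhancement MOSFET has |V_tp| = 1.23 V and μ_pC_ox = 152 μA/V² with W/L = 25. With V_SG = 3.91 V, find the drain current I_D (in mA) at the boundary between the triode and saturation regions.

I_D = 13.6 mA

At the boundary V_SD = V_ov = V_SG − |V_tp| = 3.91 − 1.23 = 2.68 V.
k_p = μ_pC_ox · (W/L) = 3.8 mA/V².
I_D = ½ k_p V_ov² = 0.5 × 3.8 × 2.68² = 13.6 mA.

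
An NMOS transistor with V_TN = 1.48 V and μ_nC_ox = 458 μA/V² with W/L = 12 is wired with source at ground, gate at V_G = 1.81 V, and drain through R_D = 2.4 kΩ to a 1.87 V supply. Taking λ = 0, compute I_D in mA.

I_D = 0.299 mA

V_GS = V_G = 1.81 V, so V_ov = 1.81 − 1.48 = 0.33 V.
k_n = μ_nC_ox · (W/L) = 5.496 mA/V².
Assume saturation: I_D = ½ k_n V_ov² = 0.5 × 5.496 × 0.33² = 0.299 mA, giving V_DS = V_DD − I_D R_D = 1.87 − 0.299 × 2.4 = 1.15 V.
V_DS = 1.15 V ≥ V_ov = 0.33 V, confirming saturation.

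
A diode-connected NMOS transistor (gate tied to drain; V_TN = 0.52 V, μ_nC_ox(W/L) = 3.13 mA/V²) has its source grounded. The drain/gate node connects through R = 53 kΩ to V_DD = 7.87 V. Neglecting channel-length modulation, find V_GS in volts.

With gate tied to drain, V_GS = V_DS ≥ V_GS − V_TN, so the device is in saturation.
KCL at the drain: ½ k_n (V_GS − V_TN)² = (V_DD − V_GS)/R.
Let x = V_GS − 0.52. Then 82.9 x² + x − 7.35 = 0, giving x = 0.292 V (positive root), so V_GS = 0.812 V.
I_D = (V_DD − V_GS)/R = (7.87 − 0.812) / 53 = 0.133 mA.

V_GS = 0.812 V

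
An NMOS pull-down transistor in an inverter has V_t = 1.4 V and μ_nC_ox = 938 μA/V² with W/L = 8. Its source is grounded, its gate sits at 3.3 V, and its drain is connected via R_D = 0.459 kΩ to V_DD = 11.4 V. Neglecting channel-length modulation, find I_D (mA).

I_D = 13.5 mA

V_GS = V_G = 3.3 V, so V_ov = 3.3 − 1.4 = 1.9 V.
k_n = μ_nC_ox · (W/L) = 7.504 mA/V².
Assume saturation: I_D = ½ k_n V_ov² = 0.5 × 7.504 × 1.9² = 13.5 mA, giving V_DS = V_DD − I_D R_D = 11.4 − 13.5 × 0.459 = 5.18 V.
V_DS = 5.18 V ≥ V_ov = 1.9 V, confirming saturation.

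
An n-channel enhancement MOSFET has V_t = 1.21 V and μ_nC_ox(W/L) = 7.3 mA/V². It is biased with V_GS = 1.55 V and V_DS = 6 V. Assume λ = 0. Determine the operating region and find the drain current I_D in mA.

V_ov = V_GS − V_t = 1.55 − 1.21 = 0.34 V.
Since V_DS = 6 V ≥ V_ov = 0.34 V, the device is in saturation.
I_D = ½ k_n V_ov² = 0.5 × 7.3 × 0.34² = 0.422 mA.

Saturation; I_D = 0.422 mA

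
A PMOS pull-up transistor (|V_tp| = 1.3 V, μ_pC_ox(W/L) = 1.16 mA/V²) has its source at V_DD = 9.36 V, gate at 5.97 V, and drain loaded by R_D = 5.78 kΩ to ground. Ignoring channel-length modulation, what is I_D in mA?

I_D = 1.49 mA

V_SG = V_DD − V_G = 9.36 − 5.97 = 3.39 V, so V_ov = 3.39 − 1.3 = 2.09 V.
Assume saturation: I_D = ½ k_p V_ov² = 0.5 × 1.16 × 2.09² = 2.53 mA, giving V_SD = V_DD − I_D R_D = 9.36 − 2.53 × 5.78 = -5.28 V.
But -5.28 V < V_ov = 2.09 V, so the device is actually in triode.
In triode I_D = k_p[V_ov V_SD − ½ V_SD²] and I_D = (V_DD − V_SD)/R_D. Equating: 3.35 V_SD² − 15.01 V_SD + 9.36 = 0, giving V_SD = 0.749 V (the root below V_ov).
I_D = (9.36 − 0.749) / 5.78 = 1.49 mA.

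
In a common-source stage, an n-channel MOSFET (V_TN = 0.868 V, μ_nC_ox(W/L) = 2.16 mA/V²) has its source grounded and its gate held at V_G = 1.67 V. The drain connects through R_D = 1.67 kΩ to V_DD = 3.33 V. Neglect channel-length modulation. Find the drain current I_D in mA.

I_D = 0.695 mA

V_GS = V_G = 1.67 V, so V_ov = 1.67 − 0.868 = 0.802 V.
Assume saturation: I_D = ½ k_n V_ov² = 0.5 × 2.16 × 0.802² = 0.695 mA, giving V_DS = V_DD − I_D R_D = 3.33 − 0.695 × 1.67 = 2.17 V.
V_DS = 2.17 V ≥ V_ov = 0.802 V, confirming saturation.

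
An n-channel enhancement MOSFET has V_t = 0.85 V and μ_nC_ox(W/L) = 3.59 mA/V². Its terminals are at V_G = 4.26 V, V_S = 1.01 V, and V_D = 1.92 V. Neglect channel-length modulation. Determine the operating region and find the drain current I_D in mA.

Triode; I_D = 6.35 mA

V_GS = V_G − V_S = 4.26 − 1.01 = 3.25 V; V_DS = V_D − V_S = 1.92 − 1.01 = 0.91 V.
V_ov = V_GS − V_t = 3.25 − 0.85 = 2.4 V.
Since V_DS = 0.91 V < V_ov = 2.4 V, the device is in the triode region.
I_D = k_n [V_ov · V_DS − ½ V_DS²] = 3.59 × [2.4 × 0.91 − 0.5 × 0.91²] = 6.35 mA.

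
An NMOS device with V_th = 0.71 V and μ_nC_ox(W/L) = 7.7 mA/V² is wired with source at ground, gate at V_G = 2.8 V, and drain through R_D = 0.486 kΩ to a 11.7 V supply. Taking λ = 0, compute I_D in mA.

V_GS = V_G = 2.8 V, so V_ov = 2.8 − 0.71 = 2.09 V.
Assume saturation: I_D = ½ k_n V_ov² = 0.5 × 7.7 × 2.09² = 16.8 mA, giving V_DS = V_DD − I_D R_D = 11.7 − 16.8 × 0.486 = 3.53 V.
V_DS = 3.53 V ≥ V_ov = 2.09 V, confirming saturation.

I_D = 16.8 mA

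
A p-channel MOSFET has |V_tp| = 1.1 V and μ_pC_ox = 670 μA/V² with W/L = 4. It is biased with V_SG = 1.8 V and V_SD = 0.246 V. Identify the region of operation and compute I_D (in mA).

k_p = μ_pC_ox · (W/L) = 2.68 mA/V².
V_ov = V_SG − |V_tp| = 1.8 − 1.1 = 0.7 V.
Since V_SD = 0.246 V < V_ov = 0.7 V, the device is in the triode region.
I_D = k_p [V_ov · V_SD − ½ V_SD²] = 2.68 × [0.7 × 0.246 − 0.5 × 0.246²] = 0.38 mA.

Triode; I_D = 0.380 mA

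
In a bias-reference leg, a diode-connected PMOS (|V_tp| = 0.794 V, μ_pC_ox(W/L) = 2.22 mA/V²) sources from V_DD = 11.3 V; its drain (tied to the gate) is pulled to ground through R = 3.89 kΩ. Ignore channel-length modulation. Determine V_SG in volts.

V_SG = 2.24 V

With gate tied to drain, V_SG = V_SD ≥ V_SG − |V_tp|, so the device is in saturation.
KCL at the drain: ½ k_p (V_SG − |V_tp|)² = (V_DD − V_SG)/R.
Let x = V_SG − 0.794. Then 4.32 x² + x − 10.51 = 0, giving x = 1.45 V (positive root), so V_SG = 2.24 V.
I_D = (V_DD − V_SG)/R = (11.3 − 2.24) / 3.89 = 2.33 mA.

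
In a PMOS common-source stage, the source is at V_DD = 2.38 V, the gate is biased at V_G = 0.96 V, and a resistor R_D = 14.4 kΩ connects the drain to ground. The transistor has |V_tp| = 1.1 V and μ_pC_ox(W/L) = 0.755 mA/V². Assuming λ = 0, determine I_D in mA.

I_D = 0.0387 mA

V_SG = V_DD − V_G = 2.38 − 0.96 = 1.42 V, so V_ov = 1.42 − 1.1 = 0.32 V.
Assume saturation: I_D = ½ k_p V_ov² = 0.5 × 0.755 × 0.32² = 0.0387 mA, giving V_SD = V_DD − I_D R_D = 2.38 − 0.0387 × 14.4 = 1.82 V.
V_SD = 1.82 V ≥ V_ov = 0.32 V, confirming saturation.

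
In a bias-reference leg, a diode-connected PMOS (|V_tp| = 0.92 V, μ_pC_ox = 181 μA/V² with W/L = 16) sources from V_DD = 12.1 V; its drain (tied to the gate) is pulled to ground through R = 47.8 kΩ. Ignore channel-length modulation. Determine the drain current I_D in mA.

With gate tied to drain, V_SG = V_SD ≥ V_SG − |V_tp|, so the device is in saturation.
k_p = μ_pC_ox · (W/L) = 2.896 mA/V².
KCL at the drain: ½ k_p (V_SG − |V_tp|)² = (V_DD − V_SG)/R.
Let x = V_SG − 0.92. Then 69.2 x² + x − 11.18 = 0, giving x = 0.395 V (positive root), so V_SG = 1.31 V.
I_D = (V_DD − V_SG)/R = (12.1 − 1.31) / 47.8 = 0.226 mA.

I_D = 0.226 mA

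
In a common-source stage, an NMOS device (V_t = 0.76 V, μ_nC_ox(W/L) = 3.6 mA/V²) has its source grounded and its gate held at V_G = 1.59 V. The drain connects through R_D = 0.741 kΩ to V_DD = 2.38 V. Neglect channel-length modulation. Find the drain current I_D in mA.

I_D = 1.24 mA

V_GS = V_G = 1.59 V, so V_ov = 1.59 − 0.76 = 0.83 V.
Assume saturation: I_D = ½ k_n V_ov² = 0.5 × 3.6 × 0.83² = 1.24 mA, giving V_DS = V_DD − I_D R_D = 2.38 − 1.24 × 0.741 = 1.46 V.
V_DS = 1.46 V ≥ V_ov = 0.83 V, confirming saturation.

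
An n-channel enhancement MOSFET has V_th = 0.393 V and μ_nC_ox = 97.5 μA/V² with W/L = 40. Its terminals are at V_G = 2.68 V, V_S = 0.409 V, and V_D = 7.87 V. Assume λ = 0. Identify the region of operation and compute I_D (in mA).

V_GS = V_G − V_S = 2.68 − 0.409 = 2.27 V; V_DS = V_D − V_S = 7.87 − 0.409 = 7.46 V.
k_n = μ_nC_ox · (W/L) = 3.9 mA/V².
V_ov = V_GS − V_th = 2.27 − 0.393 = 1.88 V.
Since V_DS = 7.46 V ≥ V_ov = 1.88 V, the device is in saturation.
I_D = ½ k_n V_ov² = 0.5 × 3.9 × 1.88² = 6.88 mA.

Saturation; I_D = 6.88 mA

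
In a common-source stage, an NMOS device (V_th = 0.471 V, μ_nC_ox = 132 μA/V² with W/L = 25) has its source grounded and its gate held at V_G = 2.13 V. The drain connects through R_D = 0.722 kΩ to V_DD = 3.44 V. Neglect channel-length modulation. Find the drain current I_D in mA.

I_D = 3.54 mA

V_GS = V_G = 2.13 V, so V_ov = 2.13 − 0.471 = 1.66 V.
k_n = μ_nC_ox · (W/L) = 3.3 mA/V².
Assume saturation: I_D = ½ k_n V_ov² = 0.5 × 3.3 × 1.66² = 4.54 mA, giving V_DS = V_DD − I_D R_D = 3.44 − 4.54 × 0.722 = 0.161 V.
But 0.161 V < V_ov = 1.66 V, so the device is actually in triode.
In triode I_D = k_n[V_ov V_DS − ½ V_DS²] and I_D = (V_DD − V_DS)/R_D. Equating: 1.19 V_DS² − 4.953 V_DS + 3.44 = 0, giving V_DS = 0.881 V (the root below V_ov).
I_D = (3.44 − 0.881) / 0.722 = 3.54 mA.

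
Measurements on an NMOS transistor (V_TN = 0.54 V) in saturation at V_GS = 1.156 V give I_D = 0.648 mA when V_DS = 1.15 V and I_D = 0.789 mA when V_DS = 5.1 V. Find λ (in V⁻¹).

λ = 0.0588 V⁻¹

With V_GS fixed, I_D ∝ (1 + λ V_DS) in saturation, so I_D2/I_D1 = (1 + λ V_DS2)/(1 + λ V_DS1).
0.789/0.648 = 1.218 = (1 + 5.1 λ)/(1 + 1.15 λ).
Solving: λ (I_D1 V_DS2 − I_D2 V_DS1) = I_D2 − I_D1, so λ = (0.789 − 0.648) / (0.648 × 5.1 − 0.789 × 1.15) = 0.141 / 2.4 = 0.0588 V⁻¹.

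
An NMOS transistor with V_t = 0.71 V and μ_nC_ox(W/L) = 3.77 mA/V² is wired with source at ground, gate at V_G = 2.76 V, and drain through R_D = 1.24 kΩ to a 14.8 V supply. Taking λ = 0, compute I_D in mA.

I_D = 7.92 mA

V_GS = V_G = 2.76 V, so V_ov = 2.76 − 0.71 = 2.05 V.
Assume saturation: I_D = ½ k_n V_ov² = 0.5 × 3.77 × 2.05² = 7.92 mA, giving V_DS = V_DD − I_D R_D = 14.8 − 7.92 × 1.24 = 4.98 V.
V_DS = 4.98 V ≥ V_ov = 2.05 V, confirming saturation.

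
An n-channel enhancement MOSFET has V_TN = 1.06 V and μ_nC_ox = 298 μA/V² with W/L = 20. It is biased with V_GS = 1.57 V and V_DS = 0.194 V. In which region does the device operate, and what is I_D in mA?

k_n = μ_nC_ox · (W/L) = 5.96 mA/V².
V_ov = V_GS − V_TN = 1.57 − 1.06 = 0.51 V.
Since V_DS = 0.194 V < V_ov = 0.51 V, the device is in the triode region.
I_D = k_n [V_ov · V_DS − ½ V_DS²] = 5.96 × [0.51 × 0.194 − 0.5 × 0.194²] = 0.478 mA.

Triode; I_D = 0.478 mA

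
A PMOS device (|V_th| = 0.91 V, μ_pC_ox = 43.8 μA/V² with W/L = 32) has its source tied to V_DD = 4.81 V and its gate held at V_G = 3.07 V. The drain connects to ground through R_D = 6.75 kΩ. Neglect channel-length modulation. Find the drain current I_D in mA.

V_SG = V_DD − V_G = 4.81 − 3.07 = 1.74 V, so V_ov = 1.74 − 0.91 = 0.83 V.
k_p = μ_pC_ox · (W/L) = 1.402 mA/V².
Assume saturation: I_D = ½ k_p V_ov² = 0.5 × 1.402 × 0.83² = 0.483 mA, giving V_SD = V_DD − I_D R_D = 4.81 − 0.483 × 6.75 = 1.55 V.
V_SD = 1.55 V ≥ V_ov = 0.83 V, confirming saturation.

I_D = 0.483 mA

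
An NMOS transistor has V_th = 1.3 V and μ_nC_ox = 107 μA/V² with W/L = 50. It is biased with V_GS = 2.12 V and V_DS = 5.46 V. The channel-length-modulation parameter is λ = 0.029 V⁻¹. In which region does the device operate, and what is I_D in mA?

k_n = μ_nC_ox · (W/L) = 5.35 mA/V².
V_ov = V_GS − V_th = 2.12 − 1.3 = 0.82 V.
Since V_DS = 5.46 V ≥ V_ov = 0.82 V, the device is in saturation.
I_D = ½ k_n V_ov² (1 + λ V_DS) = 0.5 × 5.35 × 0.82² × (1 + 0.029 × 5.46) = 2.08 mA.

Saturation; I_D = 2.08 mA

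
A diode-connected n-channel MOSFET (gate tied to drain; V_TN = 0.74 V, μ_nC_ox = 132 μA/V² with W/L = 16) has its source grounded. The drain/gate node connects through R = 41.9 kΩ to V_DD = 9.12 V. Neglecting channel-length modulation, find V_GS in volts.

With gate tied to drain, V_GS = V_DS ≥ V_GS − V_TN, so the device is in saturation.
k_n = μ_nC_ox · (W/L) = 2.112 mA/V².
KCL at the drain: ½ k_n (V_GS − V_TN)² = (V_DD − V_GS)/R.
Let x = V_GS − 0.74. Then 44.2 x² + x − 8.38 = 0, giving x = 0.424 V (positive root), so V_GS = 1.16 V.
I_D = (V_DD − V_GS)/R = (9.12 − 1.16) / 41.9 = 0.19 mA.

V_GS = 1.16 V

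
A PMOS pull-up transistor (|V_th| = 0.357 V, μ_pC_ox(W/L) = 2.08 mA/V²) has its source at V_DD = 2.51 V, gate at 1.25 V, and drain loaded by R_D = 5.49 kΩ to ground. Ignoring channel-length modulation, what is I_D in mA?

I_D = 0.411 mA

V_SG = V_DD − V_G = 2.51 − 1.25 = 1.26 V, so V_ov = 1.26 − 0.357 = 0.903 V.
Assume saturation: I_D = ½ k_p V_ov² = 0.5 × 2.08 × 0.903² = 0.848 mA, giving V_SD = V_DD − I_D R_D = 2.51 − 0.848 × 5.49 = -2.15 V.
But -2.15 V < V_ov = 0.903 V, so the device is actually in triode.
In triode I_D = k_p[V_ov V_SD − ½ V_SD²] and I_D = (V_DD − V_SD)/R_D. Equating: 5.71 V_SD² − 11.31 V_SD + 2.51 = 0, giving V_SD = 0.255 V (the root below V_ov).
I_D = (2.51 − 0.255) / 5.49 = 0.411 mA.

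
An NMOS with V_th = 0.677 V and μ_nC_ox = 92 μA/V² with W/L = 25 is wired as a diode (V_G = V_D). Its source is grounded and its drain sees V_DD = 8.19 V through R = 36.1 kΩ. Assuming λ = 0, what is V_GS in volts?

With gate tied to drain, V_GS = V_DS ≥ V_GS − V_th, so the device is in saturation.
k_n = μ_nC_ox · (W/L) = 2.3 mA/V².
KCL at the drain: ½ k_n (V_GS − V_th)² = (V_DD − V_GS)/R.
Let x = V_GS − 0.677. Then 41.5 x² + x − 7.513 = 0, giving x = 0.414 V (positive root), so V_GS = 1.09 V.
I_D = (V_DD − V_GS)/R = (8.19 − 1.09) / 36.1 = 0.197 mA.

V_GS = 1.09 V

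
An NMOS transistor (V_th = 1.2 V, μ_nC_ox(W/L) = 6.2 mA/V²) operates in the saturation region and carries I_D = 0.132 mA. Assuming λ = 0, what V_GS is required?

V_GS = 1.41 V

In saturation I_D = ½ k_n (V_GS − V_th)², so V_GS − V_th = √(2 I_D / k_n) = √(2 × 0.132 / 6.2) = 0.206 V.
V_GS = 1.2 + 0.206 = 1.41 V.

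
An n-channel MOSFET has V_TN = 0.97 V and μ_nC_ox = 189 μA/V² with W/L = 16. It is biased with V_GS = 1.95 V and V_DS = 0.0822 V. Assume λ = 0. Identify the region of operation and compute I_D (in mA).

Triode; I_D = 0.233 mA

k_n = μ_nC_ox · (W/L) = 3.024 mA/V².
V_ov = V_GS − V_TN = 1.95 − 0.97 = 0.98 V.
Since V_DS = 0.0822 V < V_ov = 0.98 V, the device is in the triode region.
I_D = k_n [V_ov · V_DS − ½ V_DS²] = 3.024 × [0.98 × 0.0822 − 0.5 × 0.0822²] = 0.233 mA.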